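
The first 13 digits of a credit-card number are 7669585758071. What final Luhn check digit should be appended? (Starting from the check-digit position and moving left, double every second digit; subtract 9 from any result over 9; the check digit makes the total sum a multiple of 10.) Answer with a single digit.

2

Partial digits right→left: 1 7 0 8 5 7 5 8 5 9 6 6 7
Double every second digit counting from the check-digit position (so the 1st, 3rd, 5th, ... of the partial from the right).
  doubled (with −9 where >9): 2 0 1 1 1 3 5 → sum 13
  kept as-is: 7 8 7 8 9 6 → sum 45
Total = 13 + 45 = 58.
Check digit = (10 − (58 mod 10)) mod 10 = 2.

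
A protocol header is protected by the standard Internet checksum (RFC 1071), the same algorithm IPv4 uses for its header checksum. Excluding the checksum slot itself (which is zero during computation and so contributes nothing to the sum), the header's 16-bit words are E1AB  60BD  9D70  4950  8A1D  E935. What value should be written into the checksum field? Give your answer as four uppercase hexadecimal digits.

One's-complement addition (fold any carry out of bit 15 back into bit 0):
  0xE1AB + 0x60BD = 0x14268 → wrap carry → 0x4269
  0x4269 + 0x9D70 = 0x0DFD9
  0xDFD9 + 0x4950 = 0x12929 → wrap carry → 0x292A
  0x292A + 0x8A1D = 0x0B347
  0xB347 + 0xE935 = 0x19C7C → wrap carry → 0x9C7D
One's-complement sum = 0x9C7D.
Checksum = ~0x9C7D & 0xFFFF = 0x6382.

6382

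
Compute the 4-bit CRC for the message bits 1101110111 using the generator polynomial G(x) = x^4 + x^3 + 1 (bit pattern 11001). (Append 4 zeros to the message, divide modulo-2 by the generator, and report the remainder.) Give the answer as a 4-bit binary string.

1001

Append 4 zeros: 11011101110000. Divide by 11001 (XOR where the leading bit is 1):
  pos 0: 11011 XOR 11001 = 00010
  pos 3: 10101 XOR 11001 = 01100
  pos 4: 11001 XOR 11001 = 00000
  pos 9: 10000 XOR 11001 = 01001
Remainder (last 4 bits) = 1001. This is the CRC / FCS.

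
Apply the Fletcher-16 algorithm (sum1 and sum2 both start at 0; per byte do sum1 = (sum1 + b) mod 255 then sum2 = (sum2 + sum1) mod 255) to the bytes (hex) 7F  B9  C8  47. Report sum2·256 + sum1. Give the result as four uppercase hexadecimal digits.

Running sums (mod 255):
  after byte 0 (7F): sum1=127, sum2=127
  after byte 1 (B9): sum1=57, sum2=184
  after byte 2 (C8): sum1=2, sum2=186
  after byte 3 (47): sum1=73, sum2=4
Checksum = sum2·256 + sum1 = 4·256 + 73 = 1097 = 0x0449.

0449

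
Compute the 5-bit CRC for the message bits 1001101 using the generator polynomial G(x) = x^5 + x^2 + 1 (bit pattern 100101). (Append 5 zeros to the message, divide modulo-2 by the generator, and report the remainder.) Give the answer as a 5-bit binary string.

11011

Append 5 zeros: 100110100000. Divide by 100101 (XOR where the leading bit is 1):
  pos 0: 100110 XOR 100101 = 000011
  pos 4: 111000 XOR 100101 = 011101
  pos 5: 111010 XOR 100101 = 011111
  pos 6: 111110 XOR 100101 = 011011
Remainder (last 5 bits) = 11011. This is the CRC / FCS.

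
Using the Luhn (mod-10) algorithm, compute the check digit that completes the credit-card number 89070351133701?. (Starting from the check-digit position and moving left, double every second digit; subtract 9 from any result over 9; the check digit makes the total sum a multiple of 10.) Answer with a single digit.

8

Partial digits right→left: 1 0 7 3 3 1 1 5 3 0 7 0 9 8
Double every second digit counting from the check-digit position (so the 1st, 3rd, 5th, ... of the partial from the right).
  doubled (with −9 where >9): 2 5 6 2 6 5 9 → sum 35
  kept as-is: 0 3 1 5 0 0 8 → sum 17
Total = 35 + 17 = 52.
Check digit = (10 − (52 mod 10)) mod 10 = 8.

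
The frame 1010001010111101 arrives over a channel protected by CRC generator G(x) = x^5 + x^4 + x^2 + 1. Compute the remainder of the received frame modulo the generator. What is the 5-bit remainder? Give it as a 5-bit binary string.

10110

Modulo-2 division of 1010001010111101 by 110101:
  pos 0: 101000 XOR 110101 = 011101
  pos 1: 111011 XOR 110101 = 001110
  pos 3: 111001 XOR 110101 = 001100
  pos 5: 110001 XOR 110101 = 000100
  pos 8: 100111 XOR 110101 = 010010
  pos 9: 100100 XOR 110101 = 010001
  pos 10: 100011 XOR 110101 = 010110
Remainder = 10110 (nonzero — an error is detected).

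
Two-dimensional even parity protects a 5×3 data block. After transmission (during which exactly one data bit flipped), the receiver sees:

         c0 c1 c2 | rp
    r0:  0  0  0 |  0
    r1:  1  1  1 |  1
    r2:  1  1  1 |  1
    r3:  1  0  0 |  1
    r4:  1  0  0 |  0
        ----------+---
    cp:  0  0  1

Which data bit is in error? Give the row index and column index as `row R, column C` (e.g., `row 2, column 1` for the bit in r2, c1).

Recompute each row's even parity and compare to rp:
  r0: data parity 0, sent rp 0 → ok
  r1: data parity 1, sent rp 1 → ok
  r2: data parity 1, sent rp 1 → ok
  r3: data parity 1, sent rp 1 → ok
  r4: data parity 1, sent rp 0 → mismatch
Recompute each column's even parity and compare to cp:
  c0: data parity 0, sent cp 0 → ok
  c1: data parity 0, sent cp 0 → ok
  c2: data parity 0, sent cp 1 → mismatch
Exactly one row (r4) and one column (c2) fail → the flipped bit is at their intersection.

row 4, column 2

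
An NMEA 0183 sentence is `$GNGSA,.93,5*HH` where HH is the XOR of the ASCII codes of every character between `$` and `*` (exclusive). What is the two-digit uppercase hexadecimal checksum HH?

4D

XOR the ASCII codes of the payload characters:
  'G' = 0x47 → acc = 0x47
  'N' = 0x4E → acc = 0x09
  'G' = 0x47 → acc = 0x4E
  'S' = 0x53 → acc = 0x1D
  'A' = 0x41 → acc = 0x5C
  ',' = 0x2C → acc = 0x70
  '.' = 0x2E → acc = 0x5E
  '9' = 0x39 → acc = 0x67
  '3' = 0x33 → acc = 0x54
  ',' = 0x2C → acc = 0x78
  '5' = 0x35 → acc = 0x4D
Checksum = 0x4D.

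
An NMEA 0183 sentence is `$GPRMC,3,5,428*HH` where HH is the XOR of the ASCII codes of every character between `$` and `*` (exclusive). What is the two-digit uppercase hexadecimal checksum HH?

XOR the ASCII codes of the payload characters:
  'G' = 0x47 → acc = 0x47
  'P' = 0x50 → acc = 0x17
  'R' = 0x52 → acc = 0x45
  'M' = 0x4D → acc = 0x08
  'C' = 0x43 → acc = 0x4B
  ',' = 0x2C → acc = 0x67
  '3' = 0x33 → acc = 0x54
  ',' = 0x2C → acc = 0x78
  '5' = 0x35 → acc = 0x4D
  ',' = 0x2C → acc = 0x61
  '4' = 0x34 → acc = 0x55
  '2' = 0x32 → acc = 0x67
  '8' = 0x38 → acc = 0x5F
Checksum = 0x5F.

5F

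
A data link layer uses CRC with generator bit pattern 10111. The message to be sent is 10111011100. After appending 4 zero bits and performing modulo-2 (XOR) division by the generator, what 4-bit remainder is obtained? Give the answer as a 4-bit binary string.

Append 4 zeros: 101110111000000. Divide by 10111 (XOR where the leading bit is 1):
  pos 0: 10111 XOR 10111 = 00000
  pos 6: 11100 XOR 10111 = 01011
  pos 7: 10110 XOR 10111 = 00001
Remainder (last 4 bits) = 1000. This is the CRC / FCS.

1000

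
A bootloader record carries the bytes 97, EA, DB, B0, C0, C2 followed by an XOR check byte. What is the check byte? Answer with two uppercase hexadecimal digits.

14

XOR the bytes together:
  start with 0x97
  0x97 ⊕ 0xEA = 0x7D
  0x7D ⊕ 0xDB = 0xA6
  0xA6 ⊕ 0xB0 = 0x16
  0x16 ⊕ 0xC0 = 0xD6
  0xD6 ⊕ 0xC2 = 0x14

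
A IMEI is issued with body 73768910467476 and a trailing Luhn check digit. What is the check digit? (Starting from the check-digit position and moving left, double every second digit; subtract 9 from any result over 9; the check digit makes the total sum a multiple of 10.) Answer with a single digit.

Partial digits right→left: 6 7 4 7 6 4 0 1 9 8 6 7 3 7
Double every second digit counting from the check-digit position (so the 1st, 3rd, 5th, ... of the partial from the right).
  doubled (with −9 where >9): 3 8 3 0 9 3 6 → sum 32
  kept as-is: 7 7 4 1 8 7 7 → sum 41
Total = 32 + 41 = 73.
Check digit = (10 − (73 mod 10)) mod 10 = 7.

7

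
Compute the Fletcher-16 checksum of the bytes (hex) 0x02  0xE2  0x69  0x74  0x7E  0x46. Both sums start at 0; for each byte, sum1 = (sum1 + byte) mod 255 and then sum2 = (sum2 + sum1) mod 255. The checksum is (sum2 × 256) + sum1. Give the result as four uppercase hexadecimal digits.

Running sums (mod 255):
  after byte 0 (0x02): sum1=2, sum2=2
  after byte 1 (0xE2): sum1=228, sum2=230
  after byte 2 (0x69): sum1=78, sum2=53
  after byte 3 (0x74): sum1=194, sum2=247
  after byte 4 (0x7E): sum1=65, sum2=57
  after byte 5 (0x46): sum1=135, sum2=192
Checksum = sum2·256 + sum1 = 192·256 + 135 = 49287 = 0xC087.

C087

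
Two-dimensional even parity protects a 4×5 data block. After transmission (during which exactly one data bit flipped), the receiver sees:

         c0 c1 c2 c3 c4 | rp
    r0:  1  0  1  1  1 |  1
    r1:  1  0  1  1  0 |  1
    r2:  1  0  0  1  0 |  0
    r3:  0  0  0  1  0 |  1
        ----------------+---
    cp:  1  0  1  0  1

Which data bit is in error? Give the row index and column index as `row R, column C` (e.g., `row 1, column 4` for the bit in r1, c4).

Recompute each row's even parity and compare to rp:
  r0: data parity 0, sent rp 1 → mismatch
  r1: data parity 1, sent rp 1 → ok
  r2: data parity 0, sent rp 0 → ok
  r3: data parity 1, sent rp 1 → ok
Recompute each column's even parity and compare to cp:
  c0: data parity 1, sent cp 1 → ok
  c1: data parity 0, sent cp 0 → ok
  c2: data parity 0, sent cp 1 → mismatch
  c3: data parity 0, sent cp 0 → ok
  c4: data parity 1, sent cp 1 → ok
Exactly one row (r0) and one column (c2) fail → the flipped bit is at their intersection.

row 0, column 2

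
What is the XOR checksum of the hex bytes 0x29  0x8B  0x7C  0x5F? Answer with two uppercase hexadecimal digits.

81

XOR the bytes together:
  start with 0x29
  0x29 ⊕ 0x8B = 0xA2
  0xA2 ⊕ 0x7C = 0xDE
  0xDE ⊕ 0x5F = 0x81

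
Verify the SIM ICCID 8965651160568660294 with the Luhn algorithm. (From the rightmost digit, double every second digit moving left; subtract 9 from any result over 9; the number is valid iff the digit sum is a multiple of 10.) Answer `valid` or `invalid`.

valid

From the right, keep odd positions and double even positions (subtract 9 from any doubled value over 9):
  doubled (positions 2,4,...): 9 0 3 3 0 2 1 1 9 → sum 28
  kept (positions 1,3,...): 4 2 6 8 5 6 1 6 6 8 → sum 52
Total = 80.
80 mod 10 = 0, so the number is valid.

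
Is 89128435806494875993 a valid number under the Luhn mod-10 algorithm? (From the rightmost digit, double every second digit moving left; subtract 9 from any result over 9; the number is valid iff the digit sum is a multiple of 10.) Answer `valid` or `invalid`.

From the right, keep odd positions and double even positions (subtract 9 from any doubled value over 9):
  doubled (positions 2,4,...): 9 1 7 9 3 7 6 7 2 7 → sum 58
  kept (positions 1,3,...): 3 9 7 4 4 0 5 4 2 9 → sum 47
Total = 105.
105 mod 10 = 5, so the number is invalid.

invalid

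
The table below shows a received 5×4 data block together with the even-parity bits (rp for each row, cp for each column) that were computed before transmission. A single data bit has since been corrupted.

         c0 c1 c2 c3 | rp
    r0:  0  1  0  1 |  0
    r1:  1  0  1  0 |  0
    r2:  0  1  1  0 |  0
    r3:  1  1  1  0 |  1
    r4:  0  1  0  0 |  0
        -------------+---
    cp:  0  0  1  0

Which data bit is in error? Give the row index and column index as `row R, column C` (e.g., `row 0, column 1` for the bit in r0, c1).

row 4, column 3

Recompute each row's even parity and compare to rp:
  r0: data parity 0, sent rp 0 → ok
  r1: data parity 0, sent rp 0 → ok
  r2: data parity 0, sent rp 0 → ok
  r3: data parity 1, sent rp 1 → ok
  r4: data parity 1, sent rp 0 → mismatch
Recompute each column's even parity and compare to cp:
  c0: data parity 0, sent cp 0 → ok
  c1: data parity 0, sent cp 0 → ok
  c2: data parity 1, sent cp 1 → ok
  c3: data parity 1, sent cp 0 → mismatch
Exactly one row (r4) and one column (c3) fail → the flipped bit is at their intersection.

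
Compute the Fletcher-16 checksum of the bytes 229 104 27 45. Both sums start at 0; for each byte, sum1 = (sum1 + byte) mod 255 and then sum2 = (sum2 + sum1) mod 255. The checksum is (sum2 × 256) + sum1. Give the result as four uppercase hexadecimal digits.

3496

Running sums (mod 255):
  after byte 0 (229): sum1=229, sum2=229
  after byte 1 (104): sum1=78, sum2=52
  after byte 2 (27): sum1=105, sum2=157
  after byte 3 (45): sum1=150, sum2=52
Checksum = sum2·256 + sum1 = 52·256 + 150 = 13462 = 0x3496.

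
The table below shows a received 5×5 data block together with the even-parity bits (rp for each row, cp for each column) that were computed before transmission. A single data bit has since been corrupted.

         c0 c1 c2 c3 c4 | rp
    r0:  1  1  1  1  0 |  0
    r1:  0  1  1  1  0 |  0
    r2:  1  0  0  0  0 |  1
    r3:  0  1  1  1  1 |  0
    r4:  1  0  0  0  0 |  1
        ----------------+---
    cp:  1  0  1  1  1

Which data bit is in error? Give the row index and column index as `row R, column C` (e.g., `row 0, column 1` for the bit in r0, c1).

row 1, column 1

Recompute each row's even parity and compare to rp:
  r0: data parity 0, sent rp 0 → ok
  r1: data parity 1, sent rp 0 → mismatch
  r2: data parity 1, sent rp 1 → ok
  r3: data parity 0, sent rp 0 → ok
  r4: data parity 1, sent rp 1 → ok
Recompute each column's even parity and compare to cp:
  c0: data parity 1, sent cp 1 → ok
  c1: data parity 1, sent cp 0 → mismatch
  c2: data parity 1, sent cp 1 → ok
  c3: data parity 1, sent cp 1 → ok
  c4: data parity 1, sent cp 1 → ok
Exactly one row (r1) and one column (c1) fail → the flipped bit is at their intersection.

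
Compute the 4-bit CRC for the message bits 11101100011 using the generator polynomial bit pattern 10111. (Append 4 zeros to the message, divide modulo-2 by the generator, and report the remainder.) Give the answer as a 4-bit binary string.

Append 4 zeros: 111011000110000. Divide by 10111 (XOR where the leading bit is 1):
  pos 0: 11101 XOR 10111 = 01010
  pos 1: 10101 XOR 10111 = 00010
  pos 4: 10000 XOR 10111 = 00111
  pos 6: 11111 XOR 10111 = 01000
  pos 7: 10000 XOR 10111 = 00111
  pos 9: 11100 XOR 10111 = 01011
  pos 10: 10110 XOR 10111 = 00001
Remainder (last 4 bits) = 0001. This is the CRC / FCS.

0001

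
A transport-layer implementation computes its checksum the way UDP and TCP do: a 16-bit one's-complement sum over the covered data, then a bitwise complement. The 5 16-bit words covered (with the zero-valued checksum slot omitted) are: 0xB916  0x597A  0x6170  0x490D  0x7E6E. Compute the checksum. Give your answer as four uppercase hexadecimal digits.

C482

One's-complement addition (fold any carry out of bit 15 back into bit 0):
  0xB916 + 0x597A = 0x11290 → wrap carry → 0x1291
  0x1291 + 0x6170 = 0x07401
  0x7401 + 0x490D = 0x0BD0E
  0xBD0E + 0x7E6E = 0x13B7C → wrap carry → 0x3B7D
One's-complement sum = 0x3B7D.
Checksum = ~0x3B7D & 0xFFFF = 0xC482.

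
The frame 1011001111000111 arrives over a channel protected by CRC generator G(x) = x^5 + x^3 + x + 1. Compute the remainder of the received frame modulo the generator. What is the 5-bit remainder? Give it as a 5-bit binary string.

00000

Modulo-2 division of 1011001111000111 by 101011:
  pos 0: 101100 XOR 101011 = 000111
  pos 3: 111111 XOR 101011 = 010100
  pos 4: 101001 XOR 101011 = 000010
  pos 8: 100001 XOR 101011 = 001010
  pos 10: 101011 XOR 101011 = 000000
Remainder = 00000 (zero — the frame passes the CRC check).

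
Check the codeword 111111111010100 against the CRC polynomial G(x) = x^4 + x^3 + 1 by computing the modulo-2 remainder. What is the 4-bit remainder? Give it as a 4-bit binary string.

0000

Modulo-2 division of 111111111010100 by 11001:
  pos 0: 11111 XOR 11001 = 00110
  pos 2: 11011 XOR 11001 = 00010
  pos 5: 10110 XOR 11001 = 01111
  pos 6: 11111 XOR 11001 = 00110
  pos 8: 11001 XOR 11001 = 00000
Remainder = 0000 (zero — the frame passes the CRC check).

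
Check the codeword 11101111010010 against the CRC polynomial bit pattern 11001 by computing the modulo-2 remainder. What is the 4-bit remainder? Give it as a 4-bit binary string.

0000

Modulo-2 division of 11101111010010 by 11001:
  pos 0: 11101 XOR 11001 = 00100
  pos 2: 10011 XOR 11001 = 01010
  pos 3: 10101 XOR 11001 = 01100
  pos 4: 11000 XOR 11001 = 00001
  pos 8: 11001 XOR 11001 = 00000
Remainder = 0000 (zero — the frame passes the CRC check).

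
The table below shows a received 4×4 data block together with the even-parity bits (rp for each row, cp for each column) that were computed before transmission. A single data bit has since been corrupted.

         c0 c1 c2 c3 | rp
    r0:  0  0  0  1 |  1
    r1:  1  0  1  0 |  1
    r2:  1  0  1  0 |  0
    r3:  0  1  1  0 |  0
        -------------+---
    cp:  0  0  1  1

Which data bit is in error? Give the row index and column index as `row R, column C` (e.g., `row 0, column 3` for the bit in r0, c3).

row 1, column 1

Recompute each row's even parity and compare to rp:
  r0: data parity 1, sent rp 1 → ok
  r1: data parity 0, sent rp 1 → mismatch
  r2: data parity 0, sent rp 0 → ok
  r3: data parity 0, sent rp 0 → ok
Recompute each column's even parity and compare to cp:
  c0: data parity 0, sent cp 0 → ok
  c1: data parity 1, sent cp 0 → mismatch
  c2: data parity 1, sent cp 1 → ok
  c3: data parity 1, sent cp 1 → ok
Exactly one row (r1) and one column (c1) fail → the flipped bit is at their intersection.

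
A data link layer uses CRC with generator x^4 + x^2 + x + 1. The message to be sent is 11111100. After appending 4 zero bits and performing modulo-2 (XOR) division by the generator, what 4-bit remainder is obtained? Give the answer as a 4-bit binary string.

0011

Append 4 zeros: 111111000000. Divide by 10111 (XOR where the leading bit is 1):
  pos 0: 11111 XOR 10111 = 01000
  pos 1: 10001 XOR 10111 = 00110
  pos 3: 11000 XOR 10111 = 01111
  pos 4: 11110 XOR 10111 = 01001
  pos 5: 10010 XOR 10111 = 00101
  pos 7: 10100 XOR 10111 = 00011
Remainder (last 4 bits) = 0011. This is the CRC / FCS.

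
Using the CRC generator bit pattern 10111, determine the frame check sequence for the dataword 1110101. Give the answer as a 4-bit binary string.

0010

Append 4 zeros: 11101010000. Divide by 10111 (XOR where the leading bit is 1):
  pos 0: 11101 XOR 10111 = 01010
  pos 1: 10100 XOR 10111 = 00011
  pos 4: 11100 XOR 10111 = 01011
  pos 5: 10110 XOR 10111 = 00001
Remainder (last 4 bits) = 0010. This is the CRC / FCS.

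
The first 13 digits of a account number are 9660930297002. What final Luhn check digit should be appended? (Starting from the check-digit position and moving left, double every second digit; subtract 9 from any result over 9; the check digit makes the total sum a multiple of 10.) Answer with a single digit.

8

Partial digits right→left: 2 0 0 7 9 2 0 3 9 0 6 6 9
Double every second digit counting from the check-digit position (so the 1st, 3rd, 5th, ... of the partial from the right).
  doubled (with −9 where >9): 4 0 9 0 9 3 9 → sum 34
  kept as-is: 0 7 2 3 0 6 → sum 18
Total = 34 + 18 = 52.
Check digit = (10 − (52 mod 10)) mod 10 = 8.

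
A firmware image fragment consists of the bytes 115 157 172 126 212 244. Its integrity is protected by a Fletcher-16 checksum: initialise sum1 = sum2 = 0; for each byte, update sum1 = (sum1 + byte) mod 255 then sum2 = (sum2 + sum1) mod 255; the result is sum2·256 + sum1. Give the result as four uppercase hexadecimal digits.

Running sums (mod 255):
  after byte 0 (115): sum1=115, sum2=115
  after byte 1 (157): sum1=17, sum2=132
  after byte 2 (172): sum1=189, sum2=66
  after byte 3 (126): sum1=60, sum2=126
  after byte 4 (212): sum1=17, sum2=143
  after byte 5 (244): sum1=6, sum2=149
Checksum = sum2·256 + sum1 = 149·256 + 6 = 38150 = 0x9506.

9506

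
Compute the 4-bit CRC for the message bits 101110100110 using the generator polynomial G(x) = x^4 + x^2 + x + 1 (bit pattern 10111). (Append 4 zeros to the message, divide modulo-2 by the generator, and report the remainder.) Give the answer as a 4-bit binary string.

0001

Append 4 zeros: 1011101001100000. Divide by 10111 (XOR where the leading bit is 1):
  pos 0: 10111 XOR 10111 = 00000
  pos 6: 10011 XOR 10111 = 00100
  pos 8: 10000 XOR 10111 = 00111
  pos 10: 11100 XOR 10111 = 01011
  pos 11: 10110 XOR 10111 = 00001
Remainder (last 4 bits) = 0001. This is the CRC / FCS.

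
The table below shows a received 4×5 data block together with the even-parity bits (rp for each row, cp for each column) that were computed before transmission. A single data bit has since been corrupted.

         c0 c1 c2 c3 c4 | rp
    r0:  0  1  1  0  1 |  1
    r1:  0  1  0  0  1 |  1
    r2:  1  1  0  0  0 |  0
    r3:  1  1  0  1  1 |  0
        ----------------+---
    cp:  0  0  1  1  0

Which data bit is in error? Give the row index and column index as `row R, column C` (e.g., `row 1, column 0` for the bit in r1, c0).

Recompute each row's even parity and compare to rp:
  r0: data parity 1, sent rp 1 → ok
  r1: data parity 0, sent rp 1 → mismatch
  r2: data parity 0, sent rp 0 → ok
  r3: data parity 0, sent rp 0 → ok
Recompute each column's even parity and compare to cp:
  c0: data parity 0, sent cp 0 → ok
  c1: data parity 0, sent cp 0 → ok
  c2: data parity 1, sent cp 1 → ok
  c3: data parity 1, sent cp 1 → ok
  c4: data parity 1, sent cp 0 → mismatch
Exactly one row (r1) and one column (c4) fail → the flipped bit is at their intersection.

row 1, column 4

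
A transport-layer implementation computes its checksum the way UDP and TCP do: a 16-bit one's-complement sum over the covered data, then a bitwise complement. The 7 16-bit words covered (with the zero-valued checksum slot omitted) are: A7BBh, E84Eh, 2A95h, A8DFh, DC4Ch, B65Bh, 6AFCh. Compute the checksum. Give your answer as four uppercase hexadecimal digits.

9EDB

One's-complement addition (fold any carry out of bit 15 back into bit 0):
  0xA7BB + 0xE84E = 0x19009 → wrap carry → 0x900A
  0x900A + 0x2A95 = 0x0BA9F
  0xBA9F + 0xA8DF = 0x1637E → wrap carry → 0x637F
  0x637F + 0xDC4C = 0x13FCB → wrap carry → 0x3FCC
  0x3FCC + 0xB65B = 0x0F627
  0xF627 + 0x6AFC = 0x16123 → wrap carry → 0x6124
One's-complement sum = 0x6124.
Checksum = ~0x6124 & 0xFFFF = 0x9EDB.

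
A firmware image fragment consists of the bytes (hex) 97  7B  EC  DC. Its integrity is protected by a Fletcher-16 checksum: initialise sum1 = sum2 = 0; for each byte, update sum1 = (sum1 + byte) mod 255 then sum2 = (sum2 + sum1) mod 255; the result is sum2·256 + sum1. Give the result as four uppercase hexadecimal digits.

Running sums (mod 255):
  after byte 0 (97): sum1=151, sum2=151
  after byte 1 (7B): sum1=19, sum2=170
  after byte 2 (EC): sum1=0, sum2=170
  after byte 3 (DC): sum1=220, sum2=135
Checksum = sum2·256 + sum1 = 135·256 + 220 = 34780 = 0x87DC.

87DC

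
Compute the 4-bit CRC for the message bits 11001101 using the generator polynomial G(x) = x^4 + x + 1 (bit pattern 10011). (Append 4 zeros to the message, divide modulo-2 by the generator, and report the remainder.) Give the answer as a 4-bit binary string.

Append 4 zeros: 110011010000. Divide by 10011 (XOR where the leading bit is 1):
  pos 0: 11001 XOR 10011 = 01010
  pos 1: 10101 XOR 10011 = 00110
  pos 3: 11001 XOR 10011 = 01010
  pos 4: 10100 XOR 10011 = 00111
  pos 6: 11100 XOR 10011 = 01111
  pos 7: 11110 XOR 10011 = 01101
Remainder (last 4 bits) = 1101. This is the CRC / FCS.

1101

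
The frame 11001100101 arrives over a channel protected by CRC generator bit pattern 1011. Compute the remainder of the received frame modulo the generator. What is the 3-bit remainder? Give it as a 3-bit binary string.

Modulo-2 division of 11001100101 by 1011:
  pos 0: 1100 XOR 1011 = 0111
  pos 1: 1111 XOR 1011 = 0100
  pos 2: 1001 XOR 1011 = 0010
  pos 4: 1000 XOR 1011 = 0011
  pos 6: 1110 XOR 1011 = 0101
  pos 7: 1011 XOR 1011 = 0000
Remainder = 000 (zero — the frame passes the CRC check).

000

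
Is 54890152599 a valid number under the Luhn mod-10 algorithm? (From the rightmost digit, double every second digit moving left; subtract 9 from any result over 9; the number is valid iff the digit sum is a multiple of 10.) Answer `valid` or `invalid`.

invalid

From the right, keep odd positions and double even positions (subtract 9 from any doubled value over 9):
  doubled (positions 2,4,...): 9 4 2 9 8 → sum 32
  kept (positions 1,3,...): 9 5 5 0 8 5 → sum 32
Total = 64.
64 mod 10 = 4, so the number is invalid.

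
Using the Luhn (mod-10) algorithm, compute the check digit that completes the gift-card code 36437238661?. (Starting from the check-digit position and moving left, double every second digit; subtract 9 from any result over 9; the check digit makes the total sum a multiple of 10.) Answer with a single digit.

5

Partial digits right→left: 1 6 6 8 3 2 7 3 4 6 3
Double every second digit counting from the check-digit position (so the 1st, 3rd, 5th, ... of the partial from the right).
  doubled (with −9 where >9): 2 3 6 5 8 6 → sum 30
  kept as-is: 6 8 2 3 6 → sum 25
Total = 30 + 25 = 55.
Check digit = (10 − (55 mod 10)) mod 10 = 5.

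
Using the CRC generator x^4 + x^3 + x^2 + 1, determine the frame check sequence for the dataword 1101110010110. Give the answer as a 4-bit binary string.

Append 4 zeros: 11011100101100000. Divide by 11101 (XOR where the leading bit is 1):
  pos 0: 11011 XOR 11101 = 00110
  pos 2: 11010 XOR 11101 = 00111
  pos 4: 11101 XOR 11101 = 00000
  pos 10: 11000 XOR 11101 = 00101
  pos 12: 10100 XOR 11101 = 01001
Remainder (last 4 bits) = 1001. This is the CRC / FCS.

1001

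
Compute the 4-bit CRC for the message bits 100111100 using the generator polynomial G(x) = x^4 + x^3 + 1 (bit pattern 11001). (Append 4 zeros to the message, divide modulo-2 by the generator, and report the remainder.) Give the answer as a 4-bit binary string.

0000

Append 4 zeros: 1001111000000. Divide by 11001 (XOR where the leading bit is 1):
  pos 0: 10011 XOR 11001 = 01010
  pos 1: 10101 XOR 11001 = 01100
  pos 2: 11001 XOR 11001 = 00000
Remainder (last 4 bits) = 0000. This is the CRC / FCS.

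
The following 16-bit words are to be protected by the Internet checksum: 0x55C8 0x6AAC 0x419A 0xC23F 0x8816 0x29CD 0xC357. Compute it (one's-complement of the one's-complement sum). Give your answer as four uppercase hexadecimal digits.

One's-complement addition (fold any carry out of bit 15 back into bit 0):
  0x55C8 + 0x6AAC = 0x0C074
  0xC074 + 0x419A = 0x1020E → wrap carry → 0x020F
  0x020F + 0xC23F = 0x0C44E
  0xC44E + 0x8816 = 0x14C64 → wrap carry → 0x4C65
  0x4C65 + 0x29CD = 0x07632
  0x7632 + 0xC357 = 0x13989 → wrap carry → 0x398A
One's-complement sum = 0x398A.
Checksum = ~0x398A & 0xFFFF = 0xC675.

C675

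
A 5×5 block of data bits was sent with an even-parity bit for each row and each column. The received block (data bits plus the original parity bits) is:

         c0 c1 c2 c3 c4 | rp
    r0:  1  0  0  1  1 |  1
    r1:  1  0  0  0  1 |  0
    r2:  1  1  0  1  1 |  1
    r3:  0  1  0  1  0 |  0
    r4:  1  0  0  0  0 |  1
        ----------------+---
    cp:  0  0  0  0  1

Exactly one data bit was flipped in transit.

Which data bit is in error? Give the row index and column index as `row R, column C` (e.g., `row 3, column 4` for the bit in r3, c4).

Recompute each row's even parity and compare to rp:
  r0: data parity 1, sent rp 1 → ok
  r1: data parity 0, sent rp 0 → ok
  r2: data parity 0, sent rp 1 → mismatch
  r3: data parity 0, sent rp 0 → ok
  r4: data parity 1, sent rp 1 → ok
Recompute each column's even parity and compare to cp:
  c0: data parity 0, sent cp 0 → ok
  c1: data parity 0, sent cp 0 → ok
  c2: data parity 0, sent cp 0 → ok
  c3: data parity 1, sent cp 0 → mismatch
  c4: data parity 1, sent cp 1 → ok
Exactly one row (r2) and one column (c3) fail → the flipped bit is at their intersection.

row 2, column 3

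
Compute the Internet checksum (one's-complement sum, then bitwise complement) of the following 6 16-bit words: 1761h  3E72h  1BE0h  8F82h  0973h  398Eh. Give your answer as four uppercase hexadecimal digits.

One's-complement addition (fold any carry out of bit 15 back into bit 0):
  0x1761 + 0x3E72 = 0x055D3
  0x55D3 + 0x1BE0 = 0x071B3
  0x71B3 + 0x8F82 = 0x10135 → wrap carry → 0x0136
  0x0136 + 0x0973 = 0x00AA9
  0x0AA9 + 0x398E = 0x04437
One's-complement sum = 0x4437.
Checksum = ~0x4437 & 0xFFFF = 0xBBC8.

BBC8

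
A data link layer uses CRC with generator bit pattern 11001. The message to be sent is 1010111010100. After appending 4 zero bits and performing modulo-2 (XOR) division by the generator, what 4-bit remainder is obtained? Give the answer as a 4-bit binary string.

Append 4 zeros: 10101110101000000. Divide by 11001 (XOR where the leading bit is 1):
  pos 0: 10101 XOR 11001 = 01100
  pos 1: 11001 XOR 11001 = 00000
  pos 6: 10101 XOR 11001 = 01100
  pos 7: 11000 XOR 11001 = 00001
  pos 11: 10000 XOR 11001 = 01001
  pos 12: 10010 XOR 11001 = 01011
Remainder (last 4 bits) = 1011. This is the CRC / FCS.

1011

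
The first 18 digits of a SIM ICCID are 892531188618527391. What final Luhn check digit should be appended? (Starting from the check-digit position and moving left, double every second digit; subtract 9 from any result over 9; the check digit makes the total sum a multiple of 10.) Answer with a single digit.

Partial digits right→left: 1 9 3 7 2 5 8 1 6 8 8 1 1 3 5 2 9 8
Double every second digit counting from the check-digit position (so the 1st, 3rd, 5th, ... of the partial from the right).
  doubled (with −9 where >9): 2 6 4 7 3 7 2 1 9 → sum 41
  kept as-is: 9 7 5 1 8 1 3 2 8 → sum 44
Total = 41 + 44 = 85.
Check digit = (10 − (85 mod 10)) mod 10 = 5.

5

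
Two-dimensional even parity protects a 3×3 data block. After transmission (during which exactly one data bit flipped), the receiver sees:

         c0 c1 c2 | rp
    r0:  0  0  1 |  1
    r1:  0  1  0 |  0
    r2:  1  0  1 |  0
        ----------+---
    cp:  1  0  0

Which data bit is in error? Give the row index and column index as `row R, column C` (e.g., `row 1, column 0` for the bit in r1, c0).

Recompute each row's even parity and compare to rp:
  r0: data parity 1, sent rp 1 → ok
  r1: data parity 1, sent rp 0 → mismatch
  r2: data parity 0, sent rp 0 → ok
Recompute each column's even parity and compare to cp:
  c0: data parity 1, sent cp 1 → ok
  c1: data parity 1, sent cp 0 → mismatch
  c2: data parity 0, sent cp 0 → ok
Exactly one row (r1) and one column (c1) fail → the flipped bit is at their intersection.

row 1, column 1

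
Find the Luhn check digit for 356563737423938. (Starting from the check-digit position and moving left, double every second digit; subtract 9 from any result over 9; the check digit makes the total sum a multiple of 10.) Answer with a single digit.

2

Partial digits right→left: 8 3 9 3 2 4 7 3 7 3 6 5 6 5 3
Double every second digit counting from the check-digit position (so the 1st, 3rd, 5th, ... of the partial from the right).
  doubled (with −9 where >9): 7 9 4 5 5 3 3 6 → sum 42
  kept as-is: 3 3 4 3 3 5 5 → sum 26
Total = 42 + 26 = 68.
Check digit = (10 − (68 mod 10)) mod 10 = 2.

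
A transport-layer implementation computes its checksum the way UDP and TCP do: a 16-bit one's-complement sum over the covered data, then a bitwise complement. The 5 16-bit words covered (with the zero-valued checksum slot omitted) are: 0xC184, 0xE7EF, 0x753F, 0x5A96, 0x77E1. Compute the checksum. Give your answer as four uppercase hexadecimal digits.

One's-complement addition (fold any carry out of bit 15 back into bit 0):
  0xC184 + 0xE7EF = 0x1A973 → wrap carry → 0xA974
  0xA974 + 0x753F = 0x11EB3 → wrap carry → 0x1EB4
  0x1EB4 + 0x5A96 = 0x0794A
  0x794A + 0x77E1 = 0x0F12B
One's-complement sum = 0xF12B.
Checksum = ~0xF12B & 0xFFFF = 0x0ED4.

0ED4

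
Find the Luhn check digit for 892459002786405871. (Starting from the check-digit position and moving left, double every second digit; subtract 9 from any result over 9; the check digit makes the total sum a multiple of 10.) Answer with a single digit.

6

Partial digits right→left: 1 7 8 5 0 4 6 8 7 2 0 0 9 5 4 2 9 8
Double every second digit counting from the check-digit position (so the 1st, 3rd, 5th, ... of the partial from the right).
  doubled (with −9 where >9): 2 7 0 3 5 0 9 8 9 → sum 43
  kept as-is: 7 5 4 8 2 0 5 2 8 → sum 41
Total = 43 + 41 = 84.
Check digit = (10 − (84 mod 10)) mod 10 = 6.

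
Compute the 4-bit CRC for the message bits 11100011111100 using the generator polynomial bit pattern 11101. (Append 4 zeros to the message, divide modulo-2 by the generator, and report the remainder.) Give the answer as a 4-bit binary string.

Append 4 zeros: 111000111111000000. Divide by 11101 (XOR where the leading bit is 1):
  pos 0: 11100 XOR 11101 = 00001
  pos 4: 10111 XOR 11101 = 01010
  pos 5: 10101 XOR 11101 = 01000
  pos 6: 10001 XOR 11101 = 01100
  pos 7: 11001 XOR 11101 = 00100
  pos 9: 10000 XOR 11101 = 01101
  pos 10: 11010 XOR 11101 = 00111
  pos 12: 11100 XOR 11101 = 00001
Remainder (last 4 bits) = 0010. This is the CRC / FCS.

0010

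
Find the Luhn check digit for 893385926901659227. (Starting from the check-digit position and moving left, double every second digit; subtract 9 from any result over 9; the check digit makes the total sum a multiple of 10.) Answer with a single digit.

Partial digits right→left: 7 2 2 9 5 6 1 0 9 6 2 9 5 8 3 3 9 8
Double every second digit counting from the check-digit position (so the 1st, 3rd, 5th, ... of the partial from the right).
  doubled (with −9 where >9): 5 4 1 2 9 4 1 6 9 → sum 41
  kept as-is: 2 9 6 0 6 9 8 3 8 → sum 51
Total = 41 + 51 = 92.
Check digit = (10 − (92 mod 10)) mod 10 = 8.

8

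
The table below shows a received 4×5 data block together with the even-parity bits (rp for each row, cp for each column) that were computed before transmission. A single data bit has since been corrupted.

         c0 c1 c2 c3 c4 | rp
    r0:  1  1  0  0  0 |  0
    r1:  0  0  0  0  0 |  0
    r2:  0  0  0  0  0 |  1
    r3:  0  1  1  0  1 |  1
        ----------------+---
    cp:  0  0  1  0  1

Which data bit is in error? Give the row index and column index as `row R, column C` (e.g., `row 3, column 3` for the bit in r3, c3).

row 2, column 0

Recompute each row's even parity and compare to rp:
  r0: data parity 0, sent rp 0 → ok
  r1: data parity 0, sent rp 0 → ok
  r2: data parity 0, sent rp 1 → mismatch
  r3: data parity 1, sent rp 1 → ok
Recompute each column's even parity and compare to cp:
  c0: data parity 1, sent cp 0 → mismatch
  c1: data parity 0, sent cp 0 → ok
  c2: data parity 1, sent cp 1 → ok
  c3: data parity 0, sent cp 0 → ok
  c4: data parity 1, sent cp 1 → ok
Exactly one row (r2) and one column (c0) fail → the flipped bit is at their intersection.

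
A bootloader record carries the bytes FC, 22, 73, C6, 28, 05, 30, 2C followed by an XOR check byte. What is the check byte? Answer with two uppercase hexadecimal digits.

XOR the bytes together:
  start with 0xFC
  0xFC ⊕ 0x22 = 0xDE
  0xDE ⊕ 0x73 = 0xAD
  0xAD ⊕ 0xC6 = 0x6B
  0x6B ⊕ 0x28 = 0x43
  0x43 ⊕ 0x05 = 0x46
  0x46 ⊕ 0x30 = 0x76
  0x76 ⊕ 0x2C = 0x5A

5A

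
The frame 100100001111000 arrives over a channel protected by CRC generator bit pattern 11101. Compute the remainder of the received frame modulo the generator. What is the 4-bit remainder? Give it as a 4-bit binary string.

0000

Modulo-2 division of 100100001111000 by 11101:
  pos 0: 10010 XOR 11101 = 01111
  pos 1: 11110 XOR 11101 = 00011
  pos 4: 11001 XOR 11101 = 00100
  pos 6: 10011 XOR 11101 = 01110
  pos 7: 11101 XOR 11101 = 00000
Remainder = 0000 (zero — the frame passes the CRC check).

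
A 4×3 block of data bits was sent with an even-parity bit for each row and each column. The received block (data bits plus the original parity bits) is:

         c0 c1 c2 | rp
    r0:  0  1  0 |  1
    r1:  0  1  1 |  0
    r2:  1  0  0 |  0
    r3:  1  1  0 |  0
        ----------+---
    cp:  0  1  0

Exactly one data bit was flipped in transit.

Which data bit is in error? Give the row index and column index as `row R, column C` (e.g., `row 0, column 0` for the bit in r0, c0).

row 2, column 2

Recompute each row's even parity and compare to rp:
  r0: data parity 1, sent rp 1 → ok
  r1: data parity 0, sent rp 0 → ok
  r2: data parity 1, sent rp 0 → mismatch
  r3: data parity 0, sent rp 0 → ok
Recompute each column's even parity and compare to cp:
  c0: data parity 0, sent cp 0 → ok
  c1: data parity 1, sent cp 1 → ok
  c2: data parity 1, sent cp 0 → mismatch
Exactly one row (r2) and one column (c2) fail → the flipped bit is at their intersection.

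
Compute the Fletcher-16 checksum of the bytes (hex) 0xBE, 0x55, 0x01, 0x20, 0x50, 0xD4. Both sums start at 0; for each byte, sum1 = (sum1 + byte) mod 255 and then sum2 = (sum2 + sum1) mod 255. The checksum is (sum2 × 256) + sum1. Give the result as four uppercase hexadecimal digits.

Running sums (mod 255):
  after byte 0 (0xBE): sum1=190, sum2=190
  after byte 1 (0x55): sum1=20, sum2=210
  after byte 2 (0x01): sum1=21, sum2=231
  after byte 3 (0x20): sum1=53, sum2=29
  after byte 4 (0x50): sum1=133, sum2=162
  after byte 5 (0xD4): sum1=90, sum2=252
Checksum = sum2·256 + sum1 = 252·256 + 90 = 64602 = 0xFC5A.

FC5A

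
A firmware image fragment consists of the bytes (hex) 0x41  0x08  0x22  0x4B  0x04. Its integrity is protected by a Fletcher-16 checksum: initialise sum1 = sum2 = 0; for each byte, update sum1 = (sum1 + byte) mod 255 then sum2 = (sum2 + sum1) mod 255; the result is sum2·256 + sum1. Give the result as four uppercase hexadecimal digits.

67BA

Running sums (mod 255):
  after byte 0 (0x41): sum1=65, sum2=65
  after byte 1 (0x08): sum1=73, sum2=138
  after byte 2 (0x22): sum1=107, sum2=245
  after byte 3 (0x4B): sum1=182, sum2=172
  after byte 4 (0x04): sum1=186, sum2=103
Checksum = sum2·256 + sum1 = 103·256 + 186 = 26554 = 0x67BA.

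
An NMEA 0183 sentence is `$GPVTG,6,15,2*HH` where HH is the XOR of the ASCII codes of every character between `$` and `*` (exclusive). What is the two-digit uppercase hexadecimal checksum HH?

7E

XOR the ASCII codes of the payload characters:
  'G' = 0x47 → acc = 0x47
  'P' = 0x50 → acc = 0x17
  'V' = 0x56 → acc = 0x41
  'T' = 0x54 → acc = 0x15
  'G' = 0x47 → acc = 0x52
  ',' = 0x2C → acc = 0x7E
  '6' = 0x36 → acc = 0x48
  ',' = 0x2C → acc = 0x64
  '1' = 0x31 → acc = 0x55
  '5' = 0x35 → acc = 0x60
  ',' = 0x2C → acc = 0x4C
  '2' = 0x32 → acc = 0x7E
Checksum = 0x7E.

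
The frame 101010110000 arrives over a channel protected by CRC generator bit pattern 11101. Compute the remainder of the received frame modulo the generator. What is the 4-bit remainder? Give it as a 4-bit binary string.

0010

Modulo-2 division of 101010110000 by 11101:
  pos 0: 10101 XOR 11101 = 01000
  pos 1: 10000 XOR 11101 = 01101
  pos 2: 11011 XOR 11101 = 00110
  pos 4: 11010 XOR 11101 = 00111
  pos 6: 11100 XOR 11101 = 00001
Remainder = 0010 (nonzero — an error is detected).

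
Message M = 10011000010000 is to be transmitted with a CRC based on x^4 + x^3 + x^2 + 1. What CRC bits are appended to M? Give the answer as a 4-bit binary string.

0101

Append 4 zeros: 100110000100000000. Divide by 11101 (XOR where the leading bit is 1):
  pos 0: 10011 XOR 11101 = 01110
  pos 1: 11100 XOR 11101 = 00001
  pos 5: 10001 XOR 11101 = 01100
  pos 6: 11000 XOR 11101 = 00101
  pos 8: 10100 XOR 11101 = 01001
  pos 9: 10010 XOR 11101 = 01111
  pos 10: 11110 XOR 11101 = 00011
  pos 13: 11000 XOR 11101 = 00101
Remainder (last 4 bits) = 0101. This is the CRC / FCS.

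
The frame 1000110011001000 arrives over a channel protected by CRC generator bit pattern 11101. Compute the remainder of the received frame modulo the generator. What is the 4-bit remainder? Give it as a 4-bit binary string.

Modulo-2 division of 1000110011001000 by 11101:
  pos 0: 10001 XOR 11101 = 01100
  pos 1: 11001 XOR 11101 = 00100
  pos 3: 10000 XOR 11101 = 01101
  pos 4: 11011 XOR 11101 = 00110
  pos 6: 11010 XOR 11101 = 00111
  pos 8: 11101 XOR 11101 = 00000
Remainder = 0000 (zero — the frame passes the CRC check).

0000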